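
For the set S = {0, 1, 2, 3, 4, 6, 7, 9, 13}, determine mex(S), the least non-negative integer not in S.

The values 0, 1, 2, 3, 4 are all present; 5 is the first non-negative integer missing from the set.

5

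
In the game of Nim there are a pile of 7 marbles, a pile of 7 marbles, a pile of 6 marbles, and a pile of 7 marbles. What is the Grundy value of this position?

1

In binary:
  111  (7)
  111  (7)
  110  (6)
  111  (7)
  ---
  001  (1)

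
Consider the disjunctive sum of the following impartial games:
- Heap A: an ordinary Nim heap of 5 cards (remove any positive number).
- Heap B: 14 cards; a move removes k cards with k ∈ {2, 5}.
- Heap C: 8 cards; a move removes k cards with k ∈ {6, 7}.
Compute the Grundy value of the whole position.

4

Heap A is a plain Nim heap of size 5, so its Grundy value is 5.
For heap B, compute g(0), g(1), … with moves {2, 5}:
g(0) = mex{} = 0
g(1) = mex{} = 0
g(2) = mex{0} = 1
g(3) = mex{0} = 1
g(4) = mex{1} = 0
g(5) = mex{0,1} = 2
g(6) = mex{0} = 1
g(7) = mex{1,2} = 0
g(8) = mex{1} = 0
g(9) = mex{0} = 1
g(10) = mex{0,2} = 1
g(11) = mex{1} = 0
g(12) = mex{0,1} = 2
g(13) = mex{0} = 1
g(14) = mex{1,2} = 0
So g(14) = 0.
For heap C, compute g(0), g(1), … with moves {6, 7}:
g(0) = mex{} = 0
g(1) = mex{} = 0
g(2) = mex{} = 0
g(3) = mex{} = 0
g(4) = mex{} = 0
g(5) = mex{} = 0
g(6) = mex{0} = 1
g(7) = mex{0} = 1
g(8) = mex{0} = 1
So g(8) = 1.
By the Sprague-Grundy theorem, the Grundy value of a sum of independent games is the XOR of the component values.
Combined value = 5 ⊕ 0 ⊕ 1 = 4.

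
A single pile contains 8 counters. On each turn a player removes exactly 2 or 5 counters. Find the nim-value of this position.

Grundy values for subtraction set {2, 5}:
k:     0  1  2  3  4  5  6  7  8
g(k):  0  0  1  1  0  2  1  0  0
So g(8) = 0.

0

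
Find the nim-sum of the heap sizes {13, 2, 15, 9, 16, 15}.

Compute the nim-sum pairwise:
13 XOR 2 = 15
15 XOR 15 = 0
0 XOR 9 = 9
9 XOR 16 = 25
25 XOR 15 = 22

22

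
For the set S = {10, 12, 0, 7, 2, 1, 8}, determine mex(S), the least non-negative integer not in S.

The values 0, 1, 2 are all present; 3 is the first non-negative integer missing from the set.

3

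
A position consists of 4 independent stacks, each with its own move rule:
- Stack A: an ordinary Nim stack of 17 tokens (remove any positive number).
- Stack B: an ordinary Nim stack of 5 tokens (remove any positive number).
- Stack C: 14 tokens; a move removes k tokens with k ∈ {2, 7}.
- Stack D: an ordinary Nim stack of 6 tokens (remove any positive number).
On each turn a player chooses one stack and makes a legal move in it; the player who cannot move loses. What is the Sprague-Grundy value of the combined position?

Stack A is a plain Nim stack of size 17, so its Grundy value is 17.
Stack B is a plain Nim stack of size 5, so its Grundy value is 5.
Build the Grundy sequence for stack C with g(k) = mex{g(k−s) : s ∈ {2, 7}, s ≤ k}:
k:     0  1  2  3  4  5  6  7  8  9 10 11 12 13 14
g(k):  0  0  1  1  0  0  1  1  2  0  0  1  1  0  0
So g(14) = 0.
Stack D is a plain Nim stack of size 6, so its Grundy value is 6.
The value of a disjunctive sum is the nim-sum of the parts.
Combined value = 17 ⊕ 5 ⊕ 0 ⊕ 6 = 18.

18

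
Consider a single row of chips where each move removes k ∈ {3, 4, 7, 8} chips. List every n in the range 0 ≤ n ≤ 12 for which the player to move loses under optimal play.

Build the Grundy sequence with g(k) = mex{g(k−s) : s ∈ {3, 4, 7, 8}, s ≤ k}:
g(0) = mex{} = 0
g(1) = mex{} = 0
g(2) = mex{} = 0
g(3) = mex{0} = 1
g(4) = mex{0} = 1
g(5) = mex{0} = 1
g(6) = mex{0,1} = 2
g(7) = mex{0,1} = 2
g(8) = mex{0,1} = 2
g(9) = mex{0,1,2} = 3
g(10) = mex{0,1,2} = 3
g(11) = mex{1,2} = 0
g(12) = mex{1,2,3} = 0
The P-positions (g = 0) in 0..12 are 0, 1, 2, 11, 12.

0, 1, 2, 11, 12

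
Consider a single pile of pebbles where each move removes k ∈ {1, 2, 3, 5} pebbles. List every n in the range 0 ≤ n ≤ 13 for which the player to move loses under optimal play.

0, 4, 8, 12

Grundy values for subtraction set {1, 2, 3, 5}:
k:     0  1  2  3  4  5  6  7  8  9 10 11 12 13
g(k):  0  1  2  3  0  1  2  3  0  1  2  3  0  1
The P-positions (g = 0) in 0..13 are 0, 4, 8, 12.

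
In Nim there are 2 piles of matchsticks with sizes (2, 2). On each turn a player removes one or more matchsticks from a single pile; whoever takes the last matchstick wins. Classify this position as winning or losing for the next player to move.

Write each in binary and XOR column by column:
  10  (2)
  10  (2)
  --
  00  (0)
The nim-sum is 0, so this is a P-position: the player to move is in a losing position under optimal play.

Losing position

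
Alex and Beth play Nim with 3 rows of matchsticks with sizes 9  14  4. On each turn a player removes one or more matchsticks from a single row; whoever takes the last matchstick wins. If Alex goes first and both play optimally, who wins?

Alex wins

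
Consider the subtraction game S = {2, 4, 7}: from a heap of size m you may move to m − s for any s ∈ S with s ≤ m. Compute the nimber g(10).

2

Compute g(0), g(1), … for moves {2, 4, 7}:
k:     0  1  2  3  4  5  6  7  8  9 10
g(k):  0  0  1  1  2  2  0  3  1  0  2
So g(10) = 2.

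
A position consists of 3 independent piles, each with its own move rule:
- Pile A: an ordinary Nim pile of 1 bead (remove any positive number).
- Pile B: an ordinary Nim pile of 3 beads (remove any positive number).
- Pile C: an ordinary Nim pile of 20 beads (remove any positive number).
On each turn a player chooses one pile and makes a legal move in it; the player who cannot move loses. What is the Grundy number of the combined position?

22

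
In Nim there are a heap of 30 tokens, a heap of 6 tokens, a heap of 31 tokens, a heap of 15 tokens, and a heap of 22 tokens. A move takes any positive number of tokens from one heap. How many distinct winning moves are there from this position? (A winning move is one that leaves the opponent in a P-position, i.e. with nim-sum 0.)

Compute the nim-sum pairwise:
30 ⊕ 6 = 24
24 ⊕ 31 = 7
7 ⊕ 15 = 8
8 ⊕ 22 = 30
The overall nim-sum is X = 30. A heap of size p has a winning move iff p XOR X < p (reduce it to p XOR X).
  30: 30 XOR 30 = 0 < 30 — winning move (to 0).
  6: 6 XOR 30 = 24 ≥ 6 — no move.
  31: 31 XOR 30 = 1 < 31 — winning move (to 1).
  15: 15 XOR 30 = 17 ≥ 15 — no move.
  22: 22 XOR 30 = 8 < 22 — winning move (to 8).
That gives 3 winning moves.

3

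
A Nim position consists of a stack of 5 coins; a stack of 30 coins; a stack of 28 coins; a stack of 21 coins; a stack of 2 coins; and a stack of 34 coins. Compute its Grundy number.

50

In binary:
  000101  (5)
  011110  (30)
  011100  (28)
  010101  (21)
  000010  (2)
  100010  (34)
  ------
  110010  (50)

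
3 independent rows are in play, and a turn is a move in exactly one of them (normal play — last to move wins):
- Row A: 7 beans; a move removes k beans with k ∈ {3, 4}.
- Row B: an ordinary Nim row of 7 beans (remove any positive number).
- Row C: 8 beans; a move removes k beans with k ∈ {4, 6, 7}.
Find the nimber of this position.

Build the Grundy sequence for row A with g(k) = mex{g(k−s) : s ∈ {3, 4}, s ≤ k}:
g(0) = mex{} = 0
g(1) = mex{} = 0
g(2) = mex{} = 0
g(3) = mex{0} = 1
g(4) = mex{0} = 1
g(5) = mex{0} = 1
g(6) = mex{0,1} = 2
g(7) = mex{1} = 0
So g(7) = 0.
Row B is a plain Nim row of size 7, so its Grundy value is 7.
Build the Grundy sequence for row C with g(k) = mex{g(k−s) : s ∈ {4, 6, 7}, s ≤ k}:
g(0) = mex{} = 0
g(1) = mex{} = 0
g(2) = mex{} = 0
g(3) = mex{} = 0
g(4) = mex{0} = 1
g(5) = mex{0} = 1
g(6) = mex{0} = 1
g(7) = mex{0} = 1
g(8) = mex{0,1} = 2
So g(8) = 2.
The value of a disjunctive sum is the nim-sum of the parts.
Combined value = 0 ⊕ 7 ⊕ 2 = 5.

5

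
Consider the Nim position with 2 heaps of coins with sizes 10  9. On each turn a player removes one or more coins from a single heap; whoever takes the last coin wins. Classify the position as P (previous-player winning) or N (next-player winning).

N-position

In binary:
  1010  (10)
  1001  (9)
  ----
  0011  (3)
The nim-sum is 3 ≠ 0, so this is an N-position: the player to move can win.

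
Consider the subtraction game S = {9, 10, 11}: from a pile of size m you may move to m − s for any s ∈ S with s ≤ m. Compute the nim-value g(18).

2

Grundy values for subtraction set {9, 10, 11}:
k:     0  1  2  3  4  5  6  7  8  9 10 11 12 13 14 15 16 17 18
g(k):  0  0  0  0  0  0  0  0  0  1  1  1  1  1  1  1  1  1  2
So g(18) = 2.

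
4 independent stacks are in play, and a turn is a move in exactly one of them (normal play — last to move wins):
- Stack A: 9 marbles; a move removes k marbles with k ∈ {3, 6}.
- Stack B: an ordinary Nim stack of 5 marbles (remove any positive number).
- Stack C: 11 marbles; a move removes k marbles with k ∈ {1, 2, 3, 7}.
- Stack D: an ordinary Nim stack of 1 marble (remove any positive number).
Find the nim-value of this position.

7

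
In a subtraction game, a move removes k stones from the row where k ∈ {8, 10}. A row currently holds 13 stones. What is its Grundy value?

1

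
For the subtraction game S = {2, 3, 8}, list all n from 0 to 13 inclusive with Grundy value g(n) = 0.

0, 1, 5, 6, 10, 11

Grundy values for subtraction set {2, 3, 8}:
k:     0  1  2  3  4  5  6  7  8  9 10 11 12 13
g(k):  0  0  1  1  2  0  0  1  1  2  0  0  1  1
The P-positions (g = 0) in 0..13 are 0, 1, 5, 6, 10, 11.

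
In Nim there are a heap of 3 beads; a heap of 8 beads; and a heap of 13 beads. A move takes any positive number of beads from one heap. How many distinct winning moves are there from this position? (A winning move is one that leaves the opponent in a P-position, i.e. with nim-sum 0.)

1

In binary:
  0011  (3)
  1000  (8)
  1101  (13)
  ----
  0110  (6)
The overall nim-sum is X = 6. A heap of size p has a winning move iff p XOR X < p (reduce it to p XOR X).
  3: 3 XOR 6 = 5 ≥ 3 — no move.
  8: 8 XOR 6 = 14 ≥ 8 — no move.
  13: 13 XOR 6 = 11 < 13 — winning move (to 11).
That gives 1 winning move.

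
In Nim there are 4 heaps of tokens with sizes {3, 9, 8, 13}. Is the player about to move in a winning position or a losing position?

Nim-sum: 3 ⊕ 9 ⊕ 8 ⊕ 13 = 15.
The nim-sum is 15 ≠ 0, so this is an N-position: the player to move can win.

Winning position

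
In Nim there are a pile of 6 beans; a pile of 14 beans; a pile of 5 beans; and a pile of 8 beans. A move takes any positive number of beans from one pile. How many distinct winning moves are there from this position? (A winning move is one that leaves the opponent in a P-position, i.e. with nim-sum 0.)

3

In binary:
  0110  (6)
  1110  (14)
  0101  (5)
  1000  (8)
  ----
  0101  (5)
The overall nim-sum is X = 5. A pile of size p has a winning move iff p XOR X < p (reduce it to p XOR X).
  6: 6 XOR 5 = 3 < 6 — winning move (to 3).
  14: 14 XOR 5 = 11 < 14 — winning move (to 11).
  5: 5 XOR 5 = 0 < 5 — winning move (to 0).
  8: 8 XOR 5 = 13 ≥ 8 — no move.
That gives 3 winning moves.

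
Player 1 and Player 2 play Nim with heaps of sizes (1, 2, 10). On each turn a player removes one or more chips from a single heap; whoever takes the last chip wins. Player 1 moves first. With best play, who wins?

Player 1 wins

In binary:
  0001  (1)
  0010  (2)
  1010  (10)
  ----
  1001  (9)
The nim-sum is 9 ≠ 0, so this is an N-position: the player to move can win; Player 1 has a winning move.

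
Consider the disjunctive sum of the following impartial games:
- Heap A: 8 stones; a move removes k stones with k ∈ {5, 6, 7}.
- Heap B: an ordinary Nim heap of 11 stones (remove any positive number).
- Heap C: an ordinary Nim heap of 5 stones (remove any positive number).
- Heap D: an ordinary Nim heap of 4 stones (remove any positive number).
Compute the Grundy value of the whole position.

11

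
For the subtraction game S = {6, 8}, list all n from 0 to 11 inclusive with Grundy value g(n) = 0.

0, 1, 2, 3, 4, 5

Compute g(0), g(1), … for moves {6, 8}:
g(0) = mex{} = 0
g(1) = mex{} = 0
g(2) = mex{} = 0
g(3) = mex{} = 0
g(4) = mex{} = 0
g(5) = mex{} = 0
g(6) = mex{0} = 1
g(7) = mex{0} = 1
g(8) = mex{0} = 1
g(9) = mex{0} = 1
g(10) = mex{0} = 1
g(11) = mex{0} = 1
The P-positions (g = 0) in 0..11 are 0, 1, 2, 3, 4, 5.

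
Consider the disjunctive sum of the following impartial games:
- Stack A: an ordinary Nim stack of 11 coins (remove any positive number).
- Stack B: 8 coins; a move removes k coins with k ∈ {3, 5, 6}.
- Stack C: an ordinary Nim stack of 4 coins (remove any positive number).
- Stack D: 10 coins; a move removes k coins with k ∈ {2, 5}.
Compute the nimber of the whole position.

Stack A is a plain Nim stack of size 11, so its Grundy value is 11.
For stack B, compute g(0), g(1), … with moves {3, 5, 6}:
k:     0  1  2  3  4  5  6  7  8
g(k):  0  0  0  1  1  1  2  2  2
So g(8) = 2.
Stack C is a plain Nim stack of size 4, so its Grundy value is 4.
Grundy values for stack D (subtraction set {2, 5}):
k:     0  1  2  3  4  5  6  7  8  9 10
g(k):  0  0  1  1  0  2  1  0  0  1  1
So g(10) = 1.
By the Sprague-Grundy theorem, the Grundy value of a sum of independent games is the XOR of the component values.
Combined value = 11 XOR 2 XOR 4 XOR 1 = 12.

12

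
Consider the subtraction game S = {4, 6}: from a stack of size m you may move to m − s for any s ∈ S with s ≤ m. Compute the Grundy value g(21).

0

Compute g(0), g(1), … for moves {4, 6}:
k:     0  1  2  3  4  5  6  7  8  9 10 11 12 13 14 15 16 17 18 19 20 21
g(k):  0  0  0  0  1  1  1  1  2  2  0  0  0  0  1  1  1  1  2  2  0  0
So g(21) = 0.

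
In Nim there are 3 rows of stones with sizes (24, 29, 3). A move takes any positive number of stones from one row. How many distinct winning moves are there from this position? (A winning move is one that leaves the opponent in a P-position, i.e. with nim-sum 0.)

1

Nim-sum: 24 ^ 29 ^ 3 = 6.
The overall nim-sum is X = 6. A row of size p has a winning move iff p XOR X < p (reduce it to p XOR X).
  24: 24 XOR 6 = 30 ≥ 24 — no move.
  29: 29 XOR 6 = 27 < 29 — winning move (to 27).
  3: 3 XOR 6 = 5 ≥ 3 — no move.
That gives 1 winning move.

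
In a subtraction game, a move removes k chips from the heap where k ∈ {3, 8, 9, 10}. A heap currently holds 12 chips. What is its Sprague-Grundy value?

2

Compute g(0), g(1), … for moves {3, 8, 9, 10}:
g(0) = mex{} = 0
g(1) = mex{} = 0
g(2) = mex{} = 0
g(3) = mex{0} = 1
g(4) = mex{0} = 1
g(5) = mex{0} = 1
g(6) = mex{1} = 0
g(7) = mex{1} = 0
g(8) = mex{0,1} = 2
g(9) = mex{0} = 1
g(10) = mex{0} = 1
g(11) = mex{0,1,2} = 3
g(12) = mex{0,1} = 2
So g(12) = 2.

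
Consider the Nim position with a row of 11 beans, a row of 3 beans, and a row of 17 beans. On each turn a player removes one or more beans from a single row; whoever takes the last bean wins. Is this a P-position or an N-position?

N-position

In binary:
  01011  (11)
  00011  (3)
  10001  (17)
  -----
  11001  (25)
The nim-sum is 25 ≠ 0, so this is an N-position: the player to move can win.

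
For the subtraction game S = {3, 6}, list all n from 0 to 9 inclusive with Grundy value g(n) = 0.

0, 1, 2, 9

Compute g(0), g(1), … for moves {3, 6}:
g(0) = mex{} = 0
g(1) = mex{} = 0
g(2) = mex{} = 0
g(3) = mex{0} = 1
g(4) = mex{0} = 1
g(5) = mex{0} = 1
g(6) = mex{0,1} = 2
g(7) = mex{0,1} = 2
g(8) = mex{0,1} = 2
g(9) = mex{1,2} = 0
The P-positions (g = 0) in 0..9 are 0, 1, 2, 9.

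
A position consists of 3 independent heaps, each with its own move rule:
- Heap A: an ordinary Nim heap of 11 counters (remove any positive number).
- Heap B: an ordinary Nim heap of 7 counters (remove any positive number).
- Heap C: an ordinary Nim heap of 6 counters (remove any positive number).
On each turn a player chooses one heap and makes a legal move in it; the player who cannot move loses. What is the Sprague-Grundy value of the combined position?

10

Heap A is a plain Nim heap of size 11, so its Grundy value is 11.
Heap B is a plain Nim heap of size 7, so its Grundy value is 7.
Heap C is a plain Nim heap of size 6, so its Grundy value is 6.
By the Sprague-Grundy theorem, the Grundy value of a sum of independent games is the XOR of the component values.
Combined value = 11 ⊕ 7 ⊕ 6 = 10.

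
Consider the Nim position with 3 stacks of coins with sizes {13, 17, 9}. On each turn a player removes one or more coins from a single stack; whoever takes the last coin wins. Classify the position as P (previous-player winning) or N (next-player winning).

N-position

Write each in binary and XOR column by column:
  01101  (13)
  10001  (17)
  01001  (9)
  -----
  10101  (21)
The nim-sum is 21 ≠ 0, so this is an N-position: the player to move can win.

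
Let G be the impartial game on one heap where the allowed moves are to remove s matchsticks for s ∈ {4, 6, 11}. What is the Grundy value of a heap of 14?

Grundy values for subtraction set {4, 6, 11}:
k:     0  1  2  3  4  5  6  7  8  9 10 11 12 13 14
g(k):  0  0  0  0  1  1  1  1  2  2  0  2  3  3  1
So g(14) = 1.

1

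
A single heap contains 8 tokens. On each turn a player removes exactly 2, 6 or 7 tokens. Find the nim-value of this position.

2

Build the Grundy sequence with g(k) = mex{g(k−s) : s ∈ {2, 6, 7}, s ≤ k}:
g(0) = mex{} = 0
g(1) = mex{} = 0
g(2) = mex{0} = 1
g(3) = mex{0} = 1
g(4) = mex{1} = 0
g(5) = mex{1} = 0
g(6) = mex{0} = 1
g(7) = mex{0} = 1
g(8) = mex{0,1} = 2
So g(8) = 2.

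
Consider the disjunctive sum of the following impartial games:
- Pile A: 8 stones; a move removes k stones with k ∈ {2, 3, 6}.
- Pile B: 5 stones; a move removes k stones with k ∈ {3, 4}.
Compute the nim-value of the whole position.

3

For pile A, compute g(0), g(1), … with moves {2, 3, 6}:
g(0) = mex{} = 0
g(1) = mex{} = 0
g(2) = mex{0} = 1
g(3) = mex{0} = 1
g(4) = mex{0,1} = 2
g(5) = mex{1} = 0
g(6) = mex{0,1,2} = 3
g(7) = mex{0,2} = 1
g(8) = mex{0,1,3} = 2
So g(8) = 2.
For pile B, compute g(0), g(1), … with moves {3, 4}:
g(0) = mex{} = 0
g(1) = mex{} = 0
g(2) = mex{} = 0
g(3) = mex{0} = 1
g(4) = mex{0} = 1
g(5) = mex{0} = 1
So g(5) = 1.
The value of a disjunctive sum is the nim-sum of the parts.
Combined value = 2 XOR 1 = 3.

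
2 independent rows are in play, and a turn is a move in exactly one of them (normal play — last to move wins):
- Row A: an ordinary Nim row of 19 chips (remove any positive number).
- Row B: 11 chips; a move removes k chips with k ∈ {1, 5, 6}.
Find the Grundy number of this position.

19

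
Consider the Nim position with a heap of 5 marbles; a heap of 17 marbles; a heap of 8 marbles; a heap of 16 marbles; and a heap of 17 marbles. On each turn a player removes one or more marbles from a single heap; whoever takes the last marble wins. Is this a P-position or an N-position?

N-position

Compute the nim-sum pairwise:
5 XOR 17 = 20
20 XOR 8 = 28
28 XOR 16 = 12
12 XOR 17 = 29
The nim-sum is 29 ≠ 0, so this is an N-position: the player to move can win.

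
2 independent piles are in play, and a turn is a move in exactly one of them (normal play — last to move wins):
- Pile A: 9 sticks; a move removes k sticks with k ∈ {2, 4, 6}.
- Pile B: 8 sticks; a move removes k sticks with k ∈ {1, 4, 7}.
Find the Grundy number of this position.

0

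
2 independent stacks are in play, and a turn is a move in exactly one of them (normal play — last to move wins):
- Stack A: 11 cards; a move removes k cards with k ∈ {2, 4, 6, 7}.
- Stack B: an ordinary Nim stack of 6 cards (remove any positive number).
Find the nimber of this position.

7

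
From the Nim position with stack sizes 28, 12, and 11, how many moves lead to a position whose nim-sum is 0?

Nim-sum: 28 XOR 12 XOR 11 = 27.
The overall nim-sum is X = 27. A stack of size p has a winning move iff p XOR X < p (reduce it to p XOR X).
  28: 28 XOR 27 = 7 < 28 — winning move (to 7).
  12: 12 XOR 27 = 23 ≥ 12 — no move.
  11: 11 XOR 27 = 16 ≥ 11 — no move.
That gives 1 winning move.

1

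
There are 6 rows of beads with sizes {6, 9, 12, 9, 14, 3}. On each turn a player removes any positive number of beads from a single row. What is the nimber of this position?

7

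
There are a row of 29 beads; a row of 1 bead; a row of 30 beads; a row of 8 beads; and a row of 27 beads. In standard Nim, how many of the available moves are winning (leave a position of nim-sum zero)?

In binary:
  11101  (29)
  00001  (1)
  11110  (30)
  01000  (8)
  11011  (27)
  -----
  10001  (17)
The overall nim-sum is X = 17. A row of size p has a winning move iff p XOR X < p (reduce it to p XOR X).
  29: 29 XOR 17 = 12 < 29 — winning move (to 12).
  1: 1 XOR 17 = 16 ≥ 1 — no move.
  30: 30 XOR 17 = 15 < 30 — winning move (to 15).
  8: 8 XOR 17 = 25 ≥ 8 — no move.
  27: 27 XOR 17 = 10 < 27 — winning move (to 10).
That gives 3 winning moves.

3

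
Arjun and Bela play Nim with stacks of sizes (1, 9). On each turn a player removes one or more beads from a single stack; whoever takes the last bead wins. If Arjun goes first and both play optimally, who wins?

Write each in binary and XOR column by column:
  0001  (1)
  1001  (9)
  ----
  1000  (8)
The nim-sum is 8 ≠ 0, so this is an N-position: the player to move can win; Arjun has a winning move.

Arjun wins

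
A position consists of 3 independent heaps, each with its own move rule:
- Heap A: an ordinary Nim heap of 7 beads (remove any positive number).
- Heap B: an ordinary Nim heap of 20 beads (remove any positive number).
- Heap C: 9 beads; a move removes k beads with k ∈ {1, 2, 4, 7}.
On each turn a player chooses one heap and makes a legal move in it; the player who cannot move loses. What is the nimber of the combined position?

19

Heap A is a plain Nim heap of size 7, so its Grundy value is 7.
Heap B is a plain Nim heap of size 20, so its Grundy value is 20.
Build the Grundy sequence for heap C with g(k) = mex{g(k−s) : s ∈ {1, 2, 4, 7}, s ≤ k}:
g(0) = mex{} = 0
g(1) = mex{0} = 1
g(2) = mex{0,1} = 2
g(3) = mex{1,2} = 0
g(4) = mex{0,2} = 1
g(5) = mex{0,1} = 2
g(6) = mex{1,2} = 0
g(7) = mex{0,2} = 1
g(8) = mex{0,1} = 2
g(9) = mex{1,2} = 0
So g(9) = 0.
The value of a disjunctive sum is the nim-sum of the parts.
Combined value = 7 XOR 20 XOR 0 = 19.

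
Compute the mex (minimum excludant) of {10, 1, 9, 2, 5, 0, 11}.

3

The values 0, 1, 2 are all present; 3 is the first non-negative integer missing from the set.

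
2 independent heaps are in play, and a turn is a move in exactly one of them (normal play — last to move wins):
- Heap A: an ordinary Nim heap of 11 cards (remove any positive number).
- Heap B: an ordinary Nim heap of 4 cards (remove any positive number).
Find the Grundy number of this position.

15

Heap A is a plain Nim heap of size 11, so its Grundy value is 11.
Heap B is a plain Nim heap of size 4, so its Grundy value is 4.
By the Sprague-Grundy theorem, the Grundy value of a sum of independent games is the XOR of the component values.
Combined value = 11 ⊕ 4 = 15.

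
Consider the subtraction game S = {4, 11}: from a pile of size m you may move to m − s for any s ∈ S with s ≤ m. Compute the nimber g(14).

1

Compute g(0), g(1), … for moves {4, 11}:
g(0) = mex{} = 0
g(1) = mex{} = 0
g(2) = mex{} = 0
g(3) = mex{} = 0
g(4) = mex{0} = 1
g(5) = mex{0} = 1
g(6) = mex{0} = 1
g(7) = mex{0} = 1
g(8) = mex{1} = 0
g(9) = mex{1} = 0
g(10) = mex{1} = 0
g(11) = mex{0,1} = 2
g(12) = mex{0} = 1
g(13) = mex{0} = 1
g(14) = mex{0} = 1
So g(14) = 1.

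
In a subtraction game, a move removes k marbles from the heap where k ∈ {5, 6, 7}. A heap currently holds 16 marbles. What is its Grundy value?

Compute g(0), g(1), … for moves {5, 6, 7}:
k:     0  1  2  3  4  5  6  7  8  9 10 11 12 13 14 15 16
g(k):  0  0  0  0  0  1  1  1  1  1  2  2  0  0  0  0  0
So g(16) = 0.

0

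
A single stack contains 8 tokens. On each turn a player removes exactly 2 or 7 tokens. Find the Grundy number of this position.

Build the Grundy sequence with g(k) = mex{g(k−s) : s ∈ {2, 7}, s ≤ k}:
g(0) = mex{} = 0
g(1) = mex{} = 0
g(2) = mex{0} = 1
g(3) = mex{0} = 1
g(4) = mex{1} = 0
g(5) = mex{1} = 0
g(6) = mex{0} = 1
g(7) = mex{0} = 1
g(8) = mex{0,1} = 2
So g(8) = 2.

2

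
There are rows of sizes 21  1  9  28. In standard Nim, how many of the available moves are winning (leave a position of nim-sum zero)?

3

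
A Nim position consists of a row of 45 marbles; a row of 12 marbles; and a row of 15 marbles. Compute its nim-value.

46

Nim-sum: 45 XOR 12 XOR 15 = 46.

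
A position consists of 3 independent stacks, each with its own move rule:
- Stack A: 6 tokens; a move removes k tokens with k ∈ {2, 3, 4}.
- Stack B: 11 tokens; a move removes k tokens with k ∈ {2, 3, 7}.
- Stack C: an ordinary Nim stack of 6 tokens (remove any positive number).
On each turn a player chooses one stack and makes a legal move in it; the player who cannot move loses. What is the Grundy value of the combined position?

6

For stack A, compute g(0), g(1), … with moves {2, 3, 4}:
k:     0  1  2  3  4  5  6
g(k):  0  0  1  1  2  2  0
So g(6) = 0.
For stack B, compute g(0), g(1), … with moves {2, 3, 7}:
g(0) = mex{} = 0
g(1) = mex{} = 0
g(2) = mex{0} = 1
g(3) = mex{0} = 1
g(4) = mex{0,1} = 2
g(5) = mex{1} = 0
g(6) = mex{1,2} = 0
g(7) = mex{0,2} = 1
g(8) = mex{0} = 1
g(9) = mex{0,1} = 2
g(10) = mex{1} = 0
g(11) = mex{1,2} = 0
So g(11) = 0.
Stack C is a plain Nim stack of size 6, so its Grundy value is 6.
The value of a disjunctive sum is the nim-sum of the parts.
Combined value = 0 ⊕ 0 ⊕ 6 = 6.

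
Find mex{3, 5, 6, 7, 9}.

0 is not in the set, so the mex is 0.

0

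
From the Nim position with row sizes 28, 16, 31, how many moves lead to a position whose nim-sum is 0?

3

Nim-sum: 28 ^ 16 ^ 31 = 19.
The overall nim-sum is X = 19. A row of size p has a winning move iff p XOR X < p (reduce it to p XOR X).
  28: 28 XOR 19 = 15 < 28 — winning move (to 15).
  16: 16 XOR 19 = 3 < 16 — winning move (to 3).
  31: 31 XOR 19 = 12 < 31 — winning move (to 12).
That gives 3 winning moves.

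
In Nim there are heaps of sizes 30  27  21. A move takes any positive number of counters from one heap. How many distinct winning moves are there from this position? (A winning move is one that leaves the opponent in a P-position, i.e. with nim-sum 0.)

3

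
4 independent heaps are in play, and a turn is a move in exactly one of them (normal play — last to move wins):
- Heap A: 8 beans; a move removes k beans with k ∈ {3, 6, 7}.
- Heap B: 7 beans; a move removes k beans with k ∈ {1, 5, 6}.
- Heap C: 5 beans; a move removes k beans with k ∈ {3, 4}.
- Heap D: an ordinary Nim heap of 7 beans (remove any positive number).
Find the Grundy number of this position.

7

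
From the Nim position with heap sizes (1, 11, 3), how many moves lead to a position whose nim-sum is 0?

1

Nim-sum: 1 ⊕ 11 ⊕ 3 = 9.
The overall nim-sum is X = 9. A heap of size p has a winning move iff p XOR X < p (reduce it to p XOR X).
  1: 1 XOR 9 = 8 ≥ 1 — no move.
  11: 11 XOR 9 = 2 < 11 — winning move (to 2).
  3: 3 XOR 9 = 10 ≥ 3 — no move.
That gives 1 winning move.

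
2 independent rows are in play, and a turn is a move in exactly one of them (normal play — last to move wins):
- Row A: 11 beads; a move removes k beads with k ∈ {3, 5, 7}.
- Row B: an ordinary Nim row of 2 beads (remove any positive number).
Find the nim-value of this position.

2

Grundy values for row A (subtraction set {3, 5, 7}):
g(0) = mex{} = 0
g(1) = mex{} = 0
g(2) = mex{} = 0
g(3) = mex{0} = 1
g(4) = mex{0} = 1
g(5) = mex{0} = 1
g(6) = mex{0,1} = 2
g(7) = mex{0,1} = 2
g(8) = mex{0,1} = 2
g(9) = mex{0,1,2} = 3
g(10) = mex{1,2} = 0
g(11) = mex{1,2} = 0
So g(11) = 0.
Row B is a plain Nim row of size 2, so its Grundy value is 2.
By the Sprague-Grundy theorem, the Grundy value of a sum of independent games is the XOR of the component values.
Combined value = 0 XOR 2 = 2.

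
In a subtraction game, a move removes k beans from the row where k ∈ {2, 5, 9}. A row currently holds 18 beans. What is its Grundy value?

0

Grundy values for subtraction set {2, 5, 9}:
k:     0  1  2  3  4  5  6  7  8  9 10 11 12 13 14 15 16 17 18
g(k):  0  0  1  1  0  2  1  0  0  1  1  0  2  1  0  0  1  1  0
So g(18) = 0.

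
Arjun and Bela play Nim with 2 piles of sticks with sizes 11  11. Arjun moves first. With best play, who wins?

Bela wins

Compute the nim-sum pairwise:
11 ^ 11 = 0
The nim-sum is 0, so this is a P-position: the player to move is in a losing position under optimal play; Arjun is about to move from it and so loses — Bela wins.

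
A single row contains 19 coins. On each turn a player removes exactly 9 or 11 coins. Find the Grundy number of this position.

2

Build the Grundy sequence with g(k) = mex{g(k−s) : s ∈ {9, 11}, s ≤ k}:
k:     0  1  2  3  4  5  6  7  8  9 10 11 12 13 14 15 16 17 18 19
g(k):  0  0  0  0  0  0  0  0  0  1  1  1  1  1  1  1  1  1  2  2
So g(19) = 2.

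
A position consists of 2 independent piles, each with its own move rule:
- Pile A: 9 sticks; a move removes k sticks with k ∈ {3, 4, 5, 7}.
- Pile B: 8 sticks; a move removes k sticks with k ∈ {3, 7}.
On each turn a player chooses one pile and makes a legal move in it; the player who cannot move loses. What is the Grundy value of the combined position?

1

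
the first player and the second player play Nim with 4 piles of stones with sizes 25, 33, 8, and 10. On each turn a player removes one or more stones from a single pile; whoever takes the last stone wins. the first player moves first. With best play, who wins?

the first player wins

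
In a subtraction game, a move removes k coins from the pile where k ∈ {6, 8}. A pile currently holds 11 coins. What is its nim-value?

Grundy values for subtraction set {6, 8}:
k:     0  1  2  3  4  5  6  7  8  9 10 11
g(k):  0  0  0  0  0  0  1  1  1  1  1  1
So g(11) = 1.

1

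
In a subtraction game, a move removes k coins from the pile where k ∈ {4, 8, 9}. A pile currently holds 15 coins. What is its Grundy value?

0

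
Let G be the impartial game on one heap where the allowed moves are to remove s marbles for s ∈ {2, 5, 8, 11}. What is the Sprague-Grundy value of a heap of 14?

0

Compute g(0), g(1), … for moves {2, 5, 8, 11}:
g(0) = mex{} = 0
g(1) = mex{} = 0
g(2) = mex{0} = 1
g(3) = mex{0} = 1
g(4) = mex{1} = 0
g(5) = mex{0,1} = 2
g(6) = mex{0} = 1
g(7) = mex{1,2} = 0
g(8) = mex{0,1} = 2
g(9) = mex{0} = 1
g(10) = mex{1,2} = 0
g(11) = mex{0,1} = 2
g(12) = mex{0} = 1
g(13) = mex{1,2} = 0
g(14) = mex{1} = 0
So g(14) = 0.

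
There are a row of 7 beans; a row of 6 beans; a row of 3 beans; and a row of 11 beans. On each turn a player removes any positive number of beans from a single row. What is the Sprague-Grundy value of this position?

9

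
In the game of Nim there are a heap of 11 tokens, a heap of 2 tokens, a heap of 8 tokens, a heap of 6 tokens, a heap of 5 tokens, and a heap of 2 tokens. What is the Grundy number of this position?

Compute the nim-sum pairwise:
11 ^ 2 = 9
9 ^ 8 = 1
1 ^ 6 = 7
7 ^ 5 = 2
2 ^ 2 = 0

0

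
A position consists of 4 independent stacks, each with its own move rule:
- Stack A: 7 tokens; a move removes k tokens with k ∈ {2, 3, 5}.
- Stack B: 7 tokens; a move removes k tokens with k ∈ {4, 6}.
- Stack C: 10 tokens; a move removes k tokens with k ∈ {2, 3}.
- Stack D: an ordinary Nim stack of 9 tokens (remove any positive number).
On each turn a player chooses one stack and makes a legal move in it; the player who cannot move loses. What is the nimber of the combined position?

For stack A, compute g(0), g(1), … with moves {2, 3, 5}:
g(0) = mex{} = 0
g(1) = mex{} = 0
g(2) = mex{0} = 1
g(3) = mex{0} = 1
g(4) = mex{0,1} = 2
g(5) = mex{0,1} = 2
g(6) = mex{0,1,2} = 3
g(7) = mex{1,2} = 0
So g(7) = 0.
Grundy values for stack B (subtraction set {4, 6}):
g(0) = mex{} = 0
g(1) = mex{} = 0
g(2) = mex{} = 0
g(3) = mex{} = 0
g(4) = mex{0} = 1
g(5) = mex{0} = 1
g(6) = mex{0} = 1
g(7) = mex{0} = 1
So g(7) = 1.
Grundy values for stack C (subtraction set {2, 3}):
k:     0  1  2  3  4  5  6  7  8  9 10
g(k):  0  0  1  1  2  0  0  1  1  2  0
So g(10) = 0.
Stack D is a plain Nim stack of size 9, so its Grundy value is 9.
The value of a disjunctive sum is the nim-sum of the parts.
Combined value = 0 XOR 1 XOR 0 XOR 9 = 8.

8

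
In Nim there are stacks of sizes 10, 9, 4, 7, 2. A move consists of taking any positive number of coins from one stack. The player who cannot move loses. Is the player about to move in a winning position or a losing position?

Winning position

Compute the nim-sum pairwise:
10 ^ 9 = 3
3 ^ 4 = 7
7 ^ 7 = 0
0 ^ 2 = 2
The nim-sum is 2 ≠ 0, so this is an N-position: the player to move can win.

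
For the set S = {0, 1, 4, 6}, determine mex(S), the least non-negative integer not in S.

2

The values 0, 1 are all present; 2 is the first non-negative integer missing from the set.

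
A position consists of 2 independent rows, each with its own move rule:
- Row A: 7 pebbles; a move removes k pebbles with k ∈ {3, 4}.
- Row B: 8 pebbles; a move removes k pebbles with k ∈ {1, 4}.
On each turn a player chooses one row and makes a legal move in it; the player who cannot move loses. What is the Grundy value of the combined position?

1

For row A, compute g(0), g(1), … with moves {3, 4}:
g(0) = mex{} = 0
g(1) = mex{} = 0
g(2) = mex{} = 0
g(3) = mex{0} = 1
g(4) = mex{0} = 1
g(5) = mex{0} = 1
g(6) = mex{0,1} = 2
g(7) = mex{1} = 0
So g(7) = 0.
For row B, compute g(0), g(1), … with moves {1, 4}:
g(0) = mex{} = 0
g(1) = mex{0} = 1
g(2) = mex{1} = 0
g(3) = mex{0} = 1
g(4) = mex{0,1} = 2
g(5) = mex{1,2} = 0
g(6) = mex{0} = 1
g(7) = mex{1} = 0
g(8) = mex{0,2} = 1
So g(8) = 1.
The value of a disjunctive sum is the nim-sum of the parts.
Combined value = 0 ⊕ 1 = 1.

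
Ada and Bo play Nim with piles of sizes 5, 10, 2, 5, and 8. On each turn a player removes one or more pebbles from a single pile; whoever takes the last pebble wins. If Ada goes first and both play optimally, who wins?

Bo wins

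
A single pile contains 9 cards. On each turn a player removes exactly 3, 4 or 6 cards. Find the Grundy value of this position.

0

Grundy values for subtraction set {3, 4, 6}:
g(0) = mex{} = 0
g(1) = mex{} = 0
g(2) = mex{} = 0
g(3) = mex{0} = 1
g(4) = mex{0} = 1
g(5) = mex{0} = 1
g(6) = mex{0,1} = 2
g(7) = mex{0,1} = 2
g(8) = mex{0,1} = 2
g(9) = mex{1,2} = 0
So g(9) = 0.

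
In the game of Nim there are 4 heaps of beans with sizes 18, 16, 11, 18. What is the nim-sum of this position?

27

Compute the nim-sum pairwise:
18 ⊕ 16 = 2
2 ⊕ 11 = 9
9 ⊕ 18 = 27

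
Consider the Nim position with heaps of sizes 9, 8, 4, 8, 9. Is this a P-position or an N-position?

Nim-sum: 9 XOR 8 XOR 4 XOR 8 XOR 9 = 4.
The nim-sum is 4 ≠ 0, so this is an N-position: the player to move can win.

N-position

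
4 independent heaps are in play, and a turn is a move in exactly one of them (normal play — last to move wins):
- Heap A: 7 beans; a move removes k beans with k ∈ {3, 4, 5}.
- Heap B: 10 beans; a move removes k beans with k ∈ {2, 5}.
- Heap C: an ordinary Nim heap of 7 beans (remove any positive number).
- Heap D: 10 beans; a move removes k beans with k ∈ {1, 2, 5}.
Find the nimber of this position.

5

Grundy values for heap A (subtraction set {3, 4, 5}):
g(0) = mex{} = 0
g(1) = mex{} = 0
g(2) = mex{} = 0
g(3) = mex{0} = 1
g(4) = mex{0} = 1
g(5) = mex{0} = 1
g(6) = mex{0,1} = 2
g(7) = mex{0,1} = 2
So g(7) = 2.
Build the Grundy sequence for heap B with g(k) = mex{g(k−s) : s ∈ {2, 5}, s ≤ k}:
g(0) = mex{} = 0
g(1) = mex{} = 0
g(2) = mex{0} = 1
g(3) = mex{0} = 1
g(4) = mex{1} = 0
g(5) = mex{0,1} = 2
g(6) = mex{0} = 1
g(7) = mex{1,2} = 0
g(8) = mex{1} = 0
g(9) = mex{0} = 1
g(10) = mex{0,2} = 1
So g(10) = 1.
Heap C is a plain Nim heap of size 7, so its Grundy value is 7.
Build the Grundy sequence for heap D with g(k) = mex{g(k−s) : s ∈ {1, 2, 5}, s ≤ k}:
k:     0  1  2  3  4  5  6  7  8  9 10
g(k):  0  1  2  0  1  2  0  1  2  0  1
So g(10) = 1.
The value of a disjunctive sum is the nim-sum of the parts.
Combined value = 2 XOR 1 XOR 7 XOR 1 = 5.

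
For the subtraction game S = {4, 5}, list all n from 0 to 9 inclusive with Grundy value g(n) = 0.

0, 1, 2, 3, 9

Compute g(0), g(1), … for moves {4, 5}:
k:     0  1  2  3  4  5  6  7  8  9
g(k):  0  0  0  0  1  1  1  1  2  0
The P-positions (g = 0) in 0..9 are 0, 1, 2, 3, 9.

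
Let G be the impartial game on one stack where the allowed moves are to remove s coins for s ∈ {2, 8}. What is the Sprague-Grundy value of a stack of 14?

0

Compute g(0), g(1), … for moves {2, 8}:
k:     0  1  2  3  4  5  6  7  8  9 10 11 12 13 14
g(k):  0  0  1  1  0  0  1  1  2  2  0  0  1  1  0
So g(14) = 0.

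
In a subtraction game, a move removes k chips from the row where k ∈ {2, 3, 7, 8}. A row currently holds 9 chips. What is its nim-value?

2

Build the Grundy sequence with g(k) = mex{g(k−s) : s ∈ {2, 3, 7, 8}, s ≤ k}:
g(0) = mex{} = 0
g(1) = mex{} = 0
g(2) = mex{0} = 1
g(3) = mex{0} = 1
g(4) = mex{0,1} = 2
g(5) = mex{1} = 0
g(6) = mex{1,2} = 0
g(7) = mex{0,2} = 1
g(8) = mex{0} = 1
g(9) = mex{0,1} = 2
So g(9) = 2.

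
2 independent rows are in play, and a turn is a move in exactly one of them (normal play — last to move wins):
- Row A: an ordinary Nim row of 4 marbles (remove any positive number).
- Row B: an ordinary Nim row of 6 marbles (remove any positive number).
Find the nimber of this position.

2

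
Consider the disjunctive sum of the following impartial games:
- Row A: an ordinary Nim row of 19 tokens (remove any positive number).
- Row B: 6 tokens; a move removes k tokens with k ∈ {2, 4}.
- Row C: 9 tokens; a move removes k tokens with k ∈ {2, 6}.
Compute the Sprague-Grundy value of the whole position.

Row A is a plain Nim row of size 19, so its Grundy value is 19.
Build the Grundy sequence for row B with g(k) = mex{g(k−s) : s ∈ {2, 4}, s ≤ k}:
k:     0  1  2  3  4  5  6
g(k):  0  0  1  1  2  2  0
So g(6) = 0.
Grundy values for row C (subtraction set {2, 6}):
k:     0  1  2  3  4  5  6  7  8  9
g(k):  0  0  1  1  0  0  1  1  0  0
So g(9) = 0.
By the Sprague-Grundy theorem, the Grundy value of a sum of independent games is the XOR of the component values.
Combined value = 19 XOR 0 XOR 0 = 19.

19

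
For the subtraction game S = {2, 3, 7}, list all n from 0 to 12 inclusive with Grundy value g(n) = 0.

0, 1, 5, 6, 10, 11

Compute g(0), g(1), … for moves {2, 3, 7}:
g(0) = mex{} = 0
g(1) = mex{} = 0
g(2) = mex{0} = 1
g(3) = mex{0} = 1
g(4) = mex{0,1} = 2
g(5) = mex{1} = 0
g(6) = mex{1,2} = 0
g(7) = mex{0,2} = 1
g(8) = mex{0} = 1
g(9) = mex{0,1} = 2
g(10) = mex{1} = 0
g(11) = mex{1,2} = 0
g(12) = mex{0,2} = 1
The P-positions (g = 0) in 0..12 are 0, 1, 5, 6, 10, 11.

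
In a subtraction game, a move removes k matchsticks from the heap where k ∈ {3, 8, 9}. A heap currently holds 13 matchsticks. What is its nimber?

Grundy values for subtraction set {3, 8, 9}:
g(0) = mex{} = 0
g(1) = mex{} = 0
g(2) = mex{} = 0
g(3) = mex{0} = 1
g(4) = mex{0} = 1
g(5) = mex{0} = 1
g(6) = mex{1} = 0
g(7) = mex{1} = 0
g(8) = mex{0,1} = 2
g(9) = mex{0} = 1
g(10) = mex{0} = 1
g(11) = mex{0,1,2} = 3
g(12) = mex{1} = 0
g(13) = mex{1} = 0
So g(13) = 0.

0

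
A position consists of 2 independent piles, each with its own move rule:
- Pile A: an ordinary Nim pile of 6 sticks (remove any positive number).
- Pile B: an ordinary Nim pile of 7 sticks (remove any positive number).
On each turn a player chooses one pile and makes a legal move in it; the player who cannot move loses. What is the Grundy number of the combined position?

1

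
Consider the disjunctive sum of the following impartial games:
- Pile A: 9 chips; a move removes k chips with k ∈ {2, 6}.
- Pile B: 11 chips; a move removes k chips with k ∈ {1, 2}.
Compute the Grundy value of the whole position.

Grundy values for pile A (subtraction set {2, 6}):
k:     0  1  2  3  4  5  6  7  8  9
g(k):  0  0  1  1  0  0  1  1  0  0
So g(9) = 0.
Build the Grundy sequence for pile B with g(k) = mex{g(k−s) : s ∈ {1, 2}, s ≤ k}:
k:     0  1  2  3  4  5  6  7  8  9 10 11
g(k):  0  1  2  0  1  2  0  1  2  0  1  2
So g(11) = 2.
The value of a disjunctive sum is the nim-sum of the parts.
Combined value = 0 ⊕ 2 = 2.

2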